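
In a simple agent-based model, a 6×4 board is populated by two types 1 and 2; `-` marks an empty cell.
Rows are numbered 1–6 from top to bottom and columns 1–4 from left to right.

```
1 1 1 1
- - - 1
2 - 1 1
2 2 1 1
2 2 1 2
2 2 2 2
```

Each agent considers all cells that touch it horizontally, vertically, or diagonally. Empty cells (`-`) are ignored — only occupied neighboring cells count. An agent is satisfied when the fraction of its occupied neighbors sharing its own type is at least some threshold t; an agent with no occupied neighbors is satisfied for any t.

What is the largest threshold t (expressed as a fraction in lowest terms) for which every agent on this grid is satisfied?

Row 1: (1,1)1 1/1 · (1,2)1 2/2 · (1,3)1 3/3 · (1,4)1 2/2
Row 2: (2,4)1 4/4
Row 3: (3,1)2 2/2 · (3,3)1 4/5 · (3,4)1 4/4
Row 4: (4,1)2 4/4 · (4,2)2 4/7 · (4,3)1 4/7 · (4,4)1 4/5
Row 5: (5,1)2 5/5 · (5,2)2 6/8 · (5,3)1 2/8 · (5,4)2 2/5
Row 6: (6,1)2 3/3 · (6,2)2 4/5 · (6,3)2 4/5 · (6,4)2 2/3
The smallest same-type fraction is 2/8 at (5,3), which reduces to 1/4. Any threshold above that leaves this agent unsatisfied.

1/4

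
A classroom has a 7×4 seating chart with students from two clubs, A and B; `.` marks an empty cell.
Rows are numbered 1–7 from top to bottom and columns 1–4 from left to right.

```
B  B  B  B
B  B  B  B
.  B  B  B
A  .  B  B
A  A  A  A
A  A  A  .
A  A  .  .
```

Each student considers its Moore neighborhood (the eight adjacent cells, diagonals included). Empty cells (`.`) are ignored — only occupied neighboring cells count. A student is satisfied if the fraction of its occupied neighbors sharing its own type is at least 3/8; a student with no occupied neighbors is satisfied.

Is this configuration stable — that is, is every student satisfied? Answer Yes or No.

Yes

(1,1)B 3/3 satisfied
(1,2)B 5/5 satisfied
(1,3)B 5/5 satisfied
(1,4)B 3/3 satisfied
(2,1)B 4/4 satisfied
(2,2)B 7/7 satisfied
(2,3)B 8/8 satisfied
(2,4)B 5/5 satisfied
(3,2)B 5/6 satisfied
(3,3)B 7/7 satisfied
(3,4)B 5/5 satisfied
(4,1)A 2/3 satisfied
(4,3)B 4/7 satisfied
(4,4)B 3/5 satisfied
(5,1)A 4/4 satisfied
(5,2)A 6/7 satisfied
(5,3)A 4/6 satisfied
(5,4)A 2/4 satisfied
(6,1)A 5/5 satisfied
(6,2)A 7/7 satisfied
(6,3)A 5/5 satisfied
(7,1)A 3/3 satisfied
(7,2)A 4/4 satisfied
All meet the threshold, so the configuration is stable.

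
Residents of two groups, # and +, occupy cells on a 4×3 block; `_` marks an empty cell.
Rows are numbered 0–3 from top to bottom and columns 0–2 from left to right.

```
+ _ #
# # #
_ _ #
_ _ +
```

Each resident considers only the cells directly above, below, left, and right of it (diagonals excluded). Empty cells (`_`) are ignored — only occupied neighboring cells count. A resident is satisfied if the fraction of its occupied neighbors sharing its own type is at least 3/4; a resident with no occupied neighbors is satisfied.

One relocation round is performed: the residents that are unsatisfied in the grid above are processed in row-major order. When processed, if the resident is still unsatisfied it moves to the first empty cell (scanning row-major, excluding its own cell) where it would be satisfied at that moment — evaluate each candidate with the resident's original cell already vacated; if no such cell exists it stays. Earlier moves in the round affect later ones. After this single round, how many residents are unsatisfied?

Initially unsatisfied (in order): (0,0), (1,0), (2,2), (3,2).
  (0,0) → (3,0).
  (1,0): now satisfied by earlier moves; stays.
  (2,2) → (0,0).
  (3,2): now satisfied by earlier moves; stays.
Resulting grid:
# _ #
# # #
_ _ _
+ _ +
All satisfied now.

0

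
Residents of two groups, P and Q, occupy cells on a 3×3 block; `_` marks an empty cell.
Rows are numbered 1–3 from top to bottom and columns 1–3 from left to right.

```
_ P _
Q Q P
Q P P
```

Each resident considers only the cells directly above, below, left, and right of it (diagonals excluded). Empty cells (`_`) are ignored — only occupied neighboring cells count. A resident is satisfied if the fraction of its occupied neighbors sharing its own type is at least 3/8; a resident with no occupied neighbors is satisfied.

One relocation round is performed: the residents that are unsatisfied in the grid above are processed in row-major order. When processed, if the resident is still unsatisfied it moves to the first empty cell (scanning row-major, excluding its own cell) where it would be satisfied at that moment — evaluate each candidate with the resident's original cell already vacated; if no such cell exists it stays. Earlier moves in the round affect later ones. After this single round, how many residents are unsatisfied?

0

Initially unsatisfied (in order): (1,2), (2,2), (3,2).
  (1,2) → (1,3).
  (2,2) → (1,1).
  (3,2): now satisfied by earlier moves; stays.
Resulting grid:
Q _ P
Q _ P
Q P P
All satisfied now.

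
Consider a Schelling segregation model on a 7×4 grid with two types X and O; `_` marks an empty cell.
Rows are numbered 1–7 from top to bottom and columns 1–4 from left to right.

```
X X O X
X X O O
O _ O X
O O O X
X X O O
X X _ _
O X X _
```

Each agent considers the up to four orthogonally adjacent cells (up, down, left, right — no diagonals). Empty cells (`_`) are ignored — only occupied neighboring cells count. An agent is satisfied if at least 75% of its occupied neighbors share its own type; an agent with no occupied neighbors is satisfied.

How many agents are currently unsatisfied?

(1,1)X 2/2 ok
(1,2)X 2/3 unhappy
(1,3)O 1/3 unhappy
(1,4)X 0/2 unhappy
(2,1)X 2/3 unhappy
(2,2)X 2/3 unhappy
(2,3)O 3/4 ok
(2,4)O 1/3 unhappy
(3,1)O 1/2 unhappy
(3,3)O 2/3 unhappy
(3,4)X 1/3 unhappy
(4,1)O 2/3 unhappy
(4,2)O 2/3 unhappy
(4,3)O 3/4 ok
(4,4)X 1/3 unhappy
(5,1)X 2/3 unhappy
(5,2)X 2/4 unhappy
(5,3)O 2/3 unhappy
(5,4)O 1/2 unhappy
(6,1)X 2/3 unhappy
(6,2)X 3/3 ok
(7,1)O 0/2 unhappy
(7,2)X 2/3 unhappy
(7,3)X 1/1 ok
Unsatisfied: (1,2), (1,3), (1,4), (2,1), (2,2), (2,4), (3,1), (3,3), (3,4), (4,1), (4,2), (4,4), (5,1), (5,2), (5,3), (5,4), (6,1), (7,1), (7,2) — 19 in total.

19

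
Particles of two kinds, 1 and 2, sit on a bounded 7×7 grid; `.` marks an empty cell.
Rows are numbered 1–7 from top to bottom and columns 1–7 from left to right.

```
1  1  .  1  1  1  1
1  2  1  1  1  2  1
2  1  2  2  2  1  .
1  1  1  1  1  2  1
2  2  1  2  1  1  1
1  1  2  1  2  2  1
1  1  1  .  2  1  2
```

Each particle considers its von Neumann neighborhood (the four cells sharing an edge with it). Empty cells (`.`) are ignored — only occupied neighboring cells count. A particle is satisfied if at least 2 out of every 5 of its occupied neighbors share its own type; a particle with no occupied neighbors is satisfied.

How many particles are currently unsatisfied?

21

(1,1)1 2/2 ✓
(1,2)1 1/2 ✓
(1,4)1 2/2 ✓
(1,5)1 3/3 ✓
(1,6)1 2/3 ✓
(1,7)1 2/2 ✓
(2,1)1 1/3 ✗
(2,2)2 0/4 ✗
(2,3)1 1/3 ✗
(2,4)1 3/4 ✓
(2,5)1 2/4 ✓
(2,6)2 0/4 ✗
(2,7)1 1/2 ✓
(3,1)2 0/3 ✗
(3,2)1 1/4 ✗
(3,3)2 1/4 ✗
(3,4)2 2/4 ✓
(3,5)2 1/4 ✗
(3,6)1 0/3 ✗
(4,1)1 1/3 ✗
(4,2)1 3/4 ✓
(4,3)1 3/4 ✓
(4,4)1 2/4 ✓
(4,5)1 2/4 ✓
(4,6)2 0/4 ✗
(4,7)1 1/2 ✓
(5,1)2 1/3 ✗
(5,2)2 1/4 ✗
(5,3)1 1/4 ✗
(5,4)2 0/4 ✗
(5,5)1 2/4 ✓
(5,6)1 2/4 ✓
(5,7)1 3/3 ✓
(6,1)1 2/3 ✓
(6,2)1 2/4 ✓
(6,3)2 0/4 ✗
(6,4)1 0/3 ✗
(6,5)2 2/4 ✓
(6,6)2 1/4 ✗
(6,7)1 1/3 ✗
(7,1)1 2/2 ✓
(7,2)1 3/3 ✓
(7,3)1 1/2 ✓
(7,5)2 1/2 ✓
(7,6)1 0/3 ✗
(7,7)2 0/2 ✗
Unsatisfied: (2,1), (2,2), (2,3), (2,6), (3,1), (3,2), (3,3), (3,5), (3,6), (4,1), (4,6), (5,1), (5,2), (5,3), (5,4), (6,3), (6,4), (6,6), (6,7), (7,6), (7,7) — 21 in total.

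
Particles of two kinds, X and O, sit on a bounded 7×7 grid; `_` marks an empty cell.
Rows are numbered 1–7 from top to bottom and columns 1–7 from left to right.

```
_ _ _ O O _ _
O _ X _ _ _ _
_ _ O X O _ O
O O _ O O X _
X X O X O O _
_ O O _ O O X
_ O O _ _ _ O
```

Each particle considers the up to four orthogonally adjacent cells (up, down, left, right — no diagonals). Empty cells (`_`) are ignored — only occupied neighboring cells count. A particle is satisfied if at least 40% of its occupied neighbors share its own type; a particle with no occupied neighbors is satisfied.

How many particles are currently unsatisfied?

Row 1: (1,4)O 1/1 satisfied · (1,5)O 1/1 satisfied
Row 2: (2,1)O 0/0 satisfied · (2,3)X 0/1 not
Row 3: (3,3)O 0/2 not · (3,4)X 0/3 not · (3,5)O 1/2 satisfied · (3,7)O 0/0 satisfied
Row 4: (4,1)O 1/2 satisfied · (4,2)O 1/2 satisfied · (4,4)O 1/3 not · (4,5)O 3/4 satisfied · (4,6)X 0/2 not
Row 5: (5,1)X 1/2 satisfied · (5,2)X 1/4 not · (5,3)O 1/3 not · (5,4)X 0/3 not · (5,5)O 3/4 satisfied · (5,6)O 2/3 satisfied
Row 6: (6,2)O 2/3 satisfied · (6,3)O 3/3 satisfied · (6,5)O 2/2 satisfied · (6,6)O 2/3 satisfied · (6,7)X 0/2 not
Row 7: (7,2)O 2/2 satisfied · (7,3)O 2/2 satisfied · (7,7)O 0/1 not
Unsatisfied: (2,3), (3,3), (3,4), (4,4), (4,6), (5,2), (5,3), (5,4), (6,7), (7,7) — 10 in total.

10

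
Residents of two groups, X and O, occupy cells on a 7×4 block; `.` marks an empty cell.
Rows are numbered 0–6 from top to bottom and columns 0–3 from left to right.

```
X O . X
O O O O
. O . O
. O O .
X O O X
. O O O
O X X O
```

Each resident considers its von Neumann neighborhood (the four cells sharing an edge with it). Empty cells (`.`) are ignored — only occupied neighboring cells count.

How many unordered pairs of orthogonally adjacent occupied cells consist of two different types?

10

Scan each occupied cell's neighbors to the right and below so each pair is counted once.
Row 0: X(0,0)–O(0,1)≠ X(0,0)–O(1,0)≠ O(0,1)–O(1,1)= X(0,3)–O(1,3)≠  → 3/4 unlike.
Row 1: O(1,0)–O(1,1)= O(1,1)–O(1,2)= O(1,1)–O(2,1)= O(1,2)–O(1,3)= O(1,3)–O(2,3)=  → 0/5 unlike.
Row 2: O(2,1)–O(3,1)=  → 0/1 unlike.
Row 3: O(3,1)–O(3,2)= O(3,1)–O(4,1)= O(3,2)–O(4,2)=  → 0/3 unlike.
Row 4: X(4,0)–O(4,1)≠ O(4,1)–O(4,2)= O(4,1)–O(5,1)= O(4,2)–X(4,3)≠ O(4,2)–O(5,2)= X(4,3)–O(5,3)≠  → 3/6 unlike.
Row 5: O(5,1)–O(5,2)= O(5,1)–X(6,1)≠ O(5,2)–O(5,3)= O(5,2)–X(6,2)≠ O(5,3)–O(6,3)=  → 2/5 unlike.
Row 6: O(6,0)–X(6,1)≠ X(6,1)–X(6,2)= X(6,2)–O(6,3)≠  → 2/3 unlike.
Total adjacent occupied pairs: 27; unlike-type pairs: 10.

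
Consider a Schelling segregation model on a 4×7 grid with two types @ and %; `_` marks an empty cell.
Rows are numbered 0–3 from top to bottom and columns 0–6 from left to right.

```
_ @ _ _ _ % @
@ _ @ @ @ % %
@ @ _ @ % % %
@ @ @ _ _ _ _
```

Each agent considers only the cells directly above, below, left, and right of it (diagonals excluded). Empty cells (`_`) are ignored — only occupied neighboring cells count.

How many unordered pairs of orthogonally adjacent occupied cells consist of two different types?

Scan each occupied cell's neighbors to the right and below so each pair is counted once.
Row 0: %(0,5)–@(0,6)≠ %(0,5)–%(1,5)= @(0,6)–%(1,6)≠  → 2/3 unlike.
Row 1: @(1,0)–@(2,0)= @(1,2)–@(1,3)= @(1,3)–@(1,4)= @(1,3)–@(2,3)= @(1,4)–%(1,5)≠ @(1,4)–%(2,4)≠ %(1,5)–%(1,6)= %(1,5)–%(2,5)= %(1,6)–%(2,6)=  → 2/9 unlike.
Row 2: @(2,0)–@(2,1)= @(2,0)–@(3,0)= @(2,1)–@(3,1)= @(2,3)–%(2,4)≠ %(2,4)–%(2,5)= %(2,5)–%(2,6)=  → 1/6 unlike.
Row 3: @(3,0)–@(3,1)= @(3,1)–@(3,2)=  → 0/2 unlike.
Total adjacent occupied pairs: 20; unlike-type pairs: 5.

5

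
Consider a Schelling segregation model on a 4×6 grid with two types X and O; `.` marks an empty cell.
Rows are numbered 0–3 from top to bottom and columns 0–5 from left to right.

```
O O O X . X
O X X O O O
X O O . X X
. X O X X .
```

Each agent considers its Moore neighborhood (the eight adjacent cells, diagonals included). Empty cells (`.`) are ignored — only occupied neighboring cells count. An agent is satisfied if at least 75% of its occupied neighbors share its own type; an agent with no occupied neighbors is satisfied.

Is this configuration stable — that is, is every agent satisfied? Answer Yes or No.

Row 0: (0,0)O 2/3 not · (0,1)O 3/5 not · (0,2)O 2/5 not · (0,3)X 1/4 not · (0,5)X 0/2 not
Row 1: (1,0)O 3/5 not · (1,1)X 2/8 not · (1,2)X 2/7 not · (1,3)O 3/6 not · (1,4)O 2/6 not · (1,5)O 1/4 not
Row 2: (2,0)X 2/4 not · (2,1)O 3/7 not · (2,2)O 3/7 not · (2,4)X 3/6 not · (2,5)X 2/4 not
Row 3: (3,1)X 1/4 not · (3,2)O 2/4 not · (3,3)X 2/4 not · (3,4)X 3/3 satisfied
For instance (0,0) has only 2/3 same-type neighbors, below 3/4.

No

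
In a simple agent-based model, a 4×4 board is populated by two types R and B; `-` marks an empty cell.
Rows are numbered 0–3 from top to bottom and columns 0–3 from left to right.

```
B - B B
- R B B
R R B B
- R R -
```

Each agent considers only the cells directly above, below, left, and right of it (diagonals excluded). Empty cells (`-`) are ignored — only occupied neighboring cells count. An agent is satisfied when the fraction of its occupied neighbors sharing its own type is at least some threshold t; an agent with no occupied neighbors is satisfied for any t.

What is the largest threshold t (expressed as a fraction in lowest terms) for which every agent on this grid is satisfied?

(0,0)B — no occupied neighbors
(0,2)B 2/2
(0,3)B 2/2
(1,1)R 1/2
(1,2)B 3/4
(1,3)B 3/3
(2,0)R 1/1
(2,1)R 3/4
(2,2)B 2/4
(2,3)B 2/2
(3,1)R 2/2
(3,2)R 1/2
The smallest same-type fraction is 1/2 at (1,1), which reduces to 1/2. Any threshold above that leaves this agent unsatisfied.

1/2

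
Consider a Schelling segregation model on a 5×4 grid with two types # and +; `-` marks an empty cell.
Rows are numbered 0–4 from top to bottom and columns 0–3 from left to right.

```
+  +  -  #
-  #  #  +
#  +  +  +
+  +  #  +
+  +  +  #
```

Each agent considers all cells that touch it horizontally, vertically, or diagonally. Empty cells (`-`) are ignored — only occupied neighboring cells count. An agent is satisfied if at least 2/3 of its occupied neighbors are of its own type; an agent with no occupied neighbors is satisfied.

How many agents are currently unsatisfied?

Row 0: (0,0)+ 1/2 not · (0,1)+ 1/3 not · (0,3)# 1/2 not
Row 1: (1,1)# 2/6 not · (1,2)# 2/7 not · (1,3)+ 2/4 not
Row 2: (2,0)# 1/4 not · (2,1)+ 3/7 not · (2,2)+ 5/8 not · (2,3)+ 3/5 not
Row 3: (3,0)+ 4/5 satisfied · (3,1)+ 6/8 satisfied · (3,2)# 1/8 not · (3,3)+ 3/5 not
Row 4: (4,0)+ 3/3 satisfied · (4,1)+ 4/5 satisfied · (4,2)+ 3/5 not · (4,3)# 1/3 not
Unsatisfied: (0,0), (0,1), (0,3), (1,1), (1,2), (1,3), (2,0), (2,1), (2,2), (2,3), (3,2), (3,3), (4,2), (4,3) — 14 in total.

14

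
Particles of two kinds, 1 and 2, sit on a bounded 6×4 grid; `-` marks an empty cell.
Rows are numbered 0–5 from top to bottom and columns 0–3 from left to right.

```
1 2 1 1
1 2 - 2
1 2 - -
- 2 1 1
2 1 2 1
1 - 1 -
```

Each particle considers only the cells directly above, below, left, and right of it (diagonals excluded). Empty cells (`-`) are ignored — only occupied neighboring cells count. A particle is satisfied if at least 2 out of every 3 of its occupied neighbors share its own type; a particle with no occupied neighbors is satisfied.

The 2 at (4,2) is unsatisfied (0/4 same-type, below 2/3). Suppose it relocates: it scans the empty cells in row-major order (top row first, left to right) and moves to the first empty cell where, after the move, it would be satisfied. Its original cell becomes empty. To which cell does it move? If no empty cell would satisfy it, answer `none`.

Vacating (4,2). Empty cells in order:
  (1,2): 2/3 same-type → satisfied — stop here.

(1,2)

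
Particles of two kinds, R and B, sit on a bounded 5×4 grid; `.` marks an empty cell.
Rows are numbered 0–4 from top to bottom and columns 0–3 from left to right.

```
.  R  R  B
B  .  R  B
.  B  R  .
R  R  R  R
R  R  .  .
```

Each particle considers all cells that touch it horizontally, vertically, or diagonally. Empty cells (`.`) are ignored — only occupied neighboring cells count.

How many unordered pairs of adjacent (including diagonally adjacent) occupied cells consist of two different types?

11

Scan each occupied cell's neighbors to the right and below (and the two forward diagonals) so each pair is counted once.
From row 0: 4 unlike of 8 pairs (running 4/8).
From row 1: 3 unlike of 5 pairs (running 7/13).
From row 2: 4 unlike of 7 pairs (running 11/20).
From row 3: 0 unlike of 8 pairs (running 11/28).
From row 4: 0 unlike of 1 pairs (running 11/29).
Total adjacent occupied pairs: 29; unlike-type pairs: 11.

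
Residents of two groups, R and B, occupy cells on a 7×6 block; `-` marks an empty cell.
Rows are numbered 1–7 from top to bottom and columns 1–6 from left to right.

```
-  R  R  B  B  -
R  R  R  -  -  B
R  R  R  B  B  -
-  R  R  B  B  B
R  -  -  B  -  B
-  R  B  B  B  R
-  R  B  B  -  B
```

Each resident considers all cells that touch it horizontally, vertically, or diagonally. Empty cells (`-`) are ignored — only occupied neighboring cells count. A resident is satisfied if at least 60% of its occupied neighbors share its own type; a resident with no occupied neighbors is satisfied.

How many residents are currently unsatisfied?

(1,2)R 4/4 ✓
(1,3)R 3/4 ✓
(1,4)B 1/3 ✗
(1,5)B 2/2 ✓
(2,1)R 4/4 ✓
(2,2)R 7/7 ✓
(2,3)R 5/7 ✓
(2,6)B 2/2 ✓
(3,1)R 4/4 ✓
(3,2)R 7/7 ✓
(3,3)R 5/7 ✓
(3,4)B 3/6 ✗
(3,5)B 5/5 ✓
(4,2)R 5/5 ✓
(4,3)R 3/6 ✗
(4,4)B 4/6 ✓
(4,5)B 6/6 ✓
(4,6)B 3/3 ✓
(5,1)R 2/2 ✓
(5,4)B 5/6 ✓
(5,6)B 3/4 ✓
(6,2)R 2/4 ✗
(6,3)B 4/6 ✓
(6,4)B 5/5 ✓
(6,5)B 5/6 ✓
(6,6)R 0/3 ✗
(7,2)R 1/3 ✗
(7,3)B 3/5 ✓
(7,4)B 4/4 ✓
(7,6)B 1/2 ✗
Unsatisfied: (1,4), (3,4), (4,3), (6,2), (6,6), (7,2), (7,6) — 7 in total.

7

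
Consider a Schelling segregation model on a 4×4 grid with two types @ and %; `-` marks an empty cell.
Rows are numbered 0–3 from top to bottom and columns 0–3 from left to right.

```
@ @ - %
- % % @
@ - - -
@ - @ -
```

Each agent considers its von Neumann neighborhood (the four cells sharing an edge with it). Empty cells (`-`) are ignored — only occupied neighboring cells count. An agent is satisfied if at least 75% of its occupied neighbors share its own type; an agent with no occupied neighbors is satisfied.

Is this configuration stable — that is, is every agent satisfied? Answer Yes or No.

No

Row 0: (0,0)@ 1/1 satisfied · (0,1)@ 1/2 not · (0,3)% 0/1 not
Row 1: (1,1)% 1/2 not · (1,2)% 1/2 not · (1,3)@ 0/2 not
Row 2: (2,0)@ 1/1 satisfied
Row 3: (3,0)@ 1/1 satisfied · (3,2)@ 0/0 satisfied
For instance (0,1) has only 1/2 same-type neighbors, below 3/4.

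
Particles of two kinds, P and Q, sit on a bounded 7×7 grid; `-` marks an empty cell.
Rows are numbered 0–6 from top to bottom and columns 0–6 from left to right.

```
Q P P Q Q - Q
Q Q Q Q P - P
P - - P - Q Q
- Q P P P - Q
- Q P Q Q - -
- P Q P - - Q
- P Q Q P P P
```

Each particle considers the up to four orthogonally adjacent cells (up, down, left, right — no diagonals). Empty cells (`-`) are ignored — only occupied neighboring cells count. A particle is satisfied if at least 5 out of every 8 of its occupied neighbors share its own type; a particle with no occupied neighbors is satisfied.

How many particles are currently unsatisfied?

(0,0)Q 1/2 unhappy
(0,1)P 1/3 unhappy
(0,2)P 1/3 unhappy
(0,3)Q 2/3 ok
(0,4)Q 1/2 unhappy
(0,6)Q 0/1 unhappy
(1,0)Q 2/3 ok
(1,1)Q 2/3 ok
(1,2)Q 2/3 ok
(1,3)Q 2/4 unhappy
(1,4)P 0/2 unhappy
(1,6)P 0/2 unhappy
(2,0)P 0/1 unhappy
(2,3)P 1/2 unhappy
(2,5)Q 1/1 ok
(2,6)Q 2/3 ok
(3,1)Q 1/2 unhappy
(3,2)P 2/3 ok
(3,3)P 3/4 ok
(3,4)P 1/2 unhappy
(3,6)Q 1/1 ok
(4,1)Q 1/3 unhappy
(4,2)P 1/4 unhappy
(4,3)Q 1/4 unhappy
(4,4)Q 1/2 unhappy
(5,1)P 1/3 unhappy
(5,2)Q 1/4 unhappy
(5,3)P 0/3 unhappy
(5,6)Q 0/1 unhappy
(6,1)P 1/2 unhappy
(6,2)Q 2/3 ok
(6,3)Q 1/3 unhappy
(6,4)P 1/2 unhappy
(6,5)P 2/2 ok
(6,6)P 1/2 unhappy
Unsatisfied: (0,0), (0,1), (0,2), (0,4), (0,6), (1,3), (1,4), (1,6), (2,0), (2,3), (3,1), (3,4), (4,1), (4,2), (4,3), (4,4), (5,1), (5,2), (5,3), (5,6), (6,1), (6,3), (6,4), (6,6) — 24 in total.

24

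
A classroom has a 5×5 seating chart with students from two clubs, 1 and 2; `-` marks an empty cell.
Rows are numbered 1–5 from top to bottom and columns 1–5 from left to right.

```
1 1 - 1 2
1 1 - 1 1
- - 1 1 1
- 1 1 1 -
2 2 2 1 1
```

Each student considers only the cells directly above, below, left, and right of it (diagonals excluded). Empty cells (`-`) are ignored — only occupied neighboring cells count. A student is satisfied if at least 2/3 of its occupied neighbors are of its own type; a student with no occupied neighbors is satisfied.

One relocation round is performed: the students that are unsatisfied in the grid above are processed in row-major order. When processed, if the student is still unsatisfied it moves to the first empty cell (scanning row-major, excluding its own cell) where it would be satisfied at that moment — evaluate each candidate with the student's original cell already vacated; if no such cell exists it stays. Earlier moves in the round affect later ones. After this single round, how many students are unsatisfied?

Initially unsatisfied (in order): (1,4), (1,5), (4,2), (5,3).
  (1,4) → (1,3).
  (1,5): no empty cell satisfies it; stays.
  (4,2) → (1,4).
  (5,3) → (4,1).
Resulting grid:
1 1 1 1 2
1 1 - 1 1
- - 1 1 1
2 - 1 1 -
2 2 - 1 1
Unsatisfied now: (1,5).

1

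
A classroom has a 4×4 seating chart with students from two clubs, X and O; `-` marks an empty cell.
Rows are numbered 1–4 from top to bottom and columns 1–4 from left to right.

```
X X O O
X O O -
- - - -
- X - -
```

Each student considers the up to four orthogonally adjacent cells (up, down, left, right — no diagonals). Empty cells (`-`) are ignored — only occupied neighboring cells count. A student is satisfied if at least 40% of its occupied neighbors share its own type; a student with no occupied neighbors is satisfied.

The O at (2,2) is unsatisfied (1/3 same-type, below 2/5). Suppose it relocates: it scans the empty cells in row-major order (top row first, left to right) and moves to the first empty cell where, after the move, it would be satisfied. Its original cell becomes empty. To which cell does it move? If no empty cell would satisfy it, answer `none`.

(2,4)

Vacating (2,2). Empty cells in order:
  (2,4): 2/2 same-type → satisfied — stop here.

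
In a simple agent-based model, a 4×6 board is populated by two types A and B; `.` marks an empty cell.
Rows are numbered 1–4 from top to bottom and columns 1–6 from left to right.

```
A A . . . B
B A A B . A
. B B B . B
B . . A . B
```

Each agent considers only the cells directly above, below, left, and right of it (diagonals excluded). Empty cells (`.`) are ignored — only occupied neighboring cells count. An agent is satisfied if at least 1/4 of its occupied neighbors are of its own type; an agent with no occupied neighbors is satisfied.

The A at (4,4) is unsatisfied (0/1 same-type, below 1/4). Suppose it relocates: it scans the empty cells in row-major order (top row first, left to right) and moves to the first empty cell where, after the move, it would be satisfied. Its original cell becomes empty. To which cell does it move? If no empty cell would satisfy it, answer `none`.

Vacating (4,4). Empty cells in order:
  (1,3): 2/2 same-type → satisfied — stop here.

(1,3)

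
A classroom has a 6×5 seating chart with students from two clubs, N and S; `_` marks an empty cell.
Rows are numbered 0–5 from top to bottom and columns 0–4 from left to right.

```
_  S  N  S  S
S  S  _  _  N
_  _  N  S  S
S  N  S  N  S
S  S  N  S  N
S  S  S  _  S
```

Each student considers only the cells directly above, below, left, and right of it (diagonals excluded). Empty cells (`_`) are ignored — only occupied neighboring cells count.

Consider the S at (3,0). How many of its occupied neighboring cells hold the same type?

1

Occupied neighbors of (3,0): (4,0)=S, (3,1)=N.
Same type (S): 1 of 2.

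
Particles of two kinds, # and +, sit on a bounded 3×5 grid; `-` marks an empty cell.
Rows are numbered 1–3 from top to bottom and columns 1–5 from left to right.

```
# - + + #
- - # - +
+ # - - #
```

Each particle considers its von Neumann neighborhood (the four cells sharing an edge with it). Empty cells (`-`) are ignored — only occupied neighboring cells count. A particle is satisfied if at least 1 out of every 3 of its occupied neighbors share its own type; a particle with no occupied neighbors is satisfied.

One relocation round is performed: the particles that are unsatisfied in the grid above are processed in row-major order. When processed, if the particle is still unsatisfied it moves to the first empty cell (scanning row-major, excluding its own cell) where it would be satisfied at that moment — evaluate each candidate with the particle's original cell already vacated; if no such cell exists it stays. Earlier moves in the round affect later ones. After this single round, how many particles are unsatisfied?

Initially unsatisfied (in order): (1,5), (2,3), (2,5), (3,1), (3,2), (3,5).
  (1,5) → (1,2).
  (2,3) → (2,1).
  (2,5) → (1,5).
  (3,1) → (2,3).
  (3,2): now satisfied by earlier moves; stays.
  (3,5): now satisfied by earlier moves; stays.
Resulting grid:
# # + + +
# - + - -
- # - - #
All satisfied now.

0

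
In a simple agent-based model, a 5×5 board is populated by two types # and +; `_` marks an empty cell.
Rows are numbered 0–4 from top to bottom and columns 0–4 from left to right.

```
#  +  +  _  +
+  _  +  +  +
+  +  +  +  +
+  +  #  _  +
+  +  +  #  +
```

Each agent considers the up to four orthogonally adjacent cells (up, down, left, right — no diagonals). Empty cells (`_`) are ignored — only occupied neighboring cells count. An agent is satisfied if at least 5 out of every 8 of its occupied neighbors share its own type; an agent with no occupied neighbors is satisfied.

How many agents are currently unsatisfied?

Row 0: (0,0)# 0/2 not · (0,1)+ 1/2 not · (0,2)+ 2/2 satisfied · (0,4)+ 1/1 satisfied
Row 1: (1,0)+ 1/2 not · (1,2)+ 3/3 satisfied · (1,3)+ 3/3 satisfied · (1,4)+ 3/3 satisfied
Row 2: (2,0)+ 3/3 satisfied · (2,1)+ 3/3 satisfied · (2,2)+ 3/4 satisfied · (2,3)+ 3/3 satisfied · (2,4)+ 3/3 satisfied
Row 3: (3,0)+ 3/3 satisfied · (3,1)+ 3/4 satisfied · (3,2)# 0/3 not · (3,4)+ 2/2 satisfied
Row 4: (4,0)+ 2/2 satisfied · (4,1)+ 3/3 satisfied · (4,2)+ 1/3 not · (4,3)# 0/2 not · (4,4)+ 1/2 not
Unsatisfied: (0,0), (0,1), (1,0), (3,2), (4,2), (4,3), (4,4) — 7 in total.

7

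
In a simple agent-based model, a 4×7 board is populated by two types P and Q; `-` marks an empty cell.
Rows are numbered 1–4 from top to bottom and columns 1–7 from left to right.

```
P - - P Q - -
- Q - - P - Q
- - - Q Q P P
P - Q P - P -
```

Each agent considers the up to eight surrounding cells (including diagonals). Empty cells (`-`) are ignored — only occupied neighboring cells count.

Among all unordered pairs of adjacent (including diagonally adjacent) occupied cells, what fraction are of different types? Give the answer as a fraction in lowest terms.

12/19

Scan each occupied cell's neighbors to the right and below (and the two forward diagonals) so each pair is counted once.
From row 1: 3 unlike of 4 pairs (running 3/4).
From row 2: 4 unlike of 5 pairs (running 7/9).
From row 3: 4 unlike of 9 pairs (running 11/18).
From row 4: 1 unlike of 1 pairs (running 12/19).
Total adjacent occupied pairs: 19; unlike-type pairs: 12.
12/19 is already in lowest terms.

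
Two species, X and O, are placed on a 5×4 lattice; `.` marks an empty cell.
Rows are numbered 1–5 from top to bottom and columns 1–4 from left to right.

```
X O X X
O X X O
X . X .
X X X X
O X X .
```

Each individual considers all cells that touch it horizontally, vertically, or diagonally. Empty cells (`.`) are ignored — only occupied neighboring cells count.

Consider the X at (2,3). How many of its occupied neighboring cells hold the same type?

Occupied neighbors of (2,3): (1,2)=O, (1,3)=X, (1,4)=X, (2,2)=X, (2,4)=O, (3,3)=X.
Same type (X): 4 of 6.

4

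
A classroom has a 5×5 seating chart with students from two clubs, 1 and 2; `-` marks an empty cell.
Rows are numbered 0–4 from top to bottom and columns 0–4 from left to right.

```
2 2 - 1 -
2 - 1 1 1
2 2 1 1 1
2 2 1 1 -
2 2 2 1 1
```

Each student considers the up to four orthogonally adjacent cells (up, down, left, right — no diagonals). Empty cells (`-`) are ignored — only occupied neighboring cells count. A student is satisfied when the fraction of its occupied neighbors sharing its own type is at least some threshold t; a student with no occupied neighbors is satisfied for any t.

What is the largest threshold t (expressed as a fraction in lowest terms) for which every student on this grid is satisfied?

1/3

(0,0)2 2/2
(0,1)2 1/1
(0,3)1 1/1
(1,0)2 2/2
(1,2)1 2/2
(1,3)1 4/4
(1,4)1 2/2
(2,0)2 3/3
(2,1)2 2/3
(2,2)1 3/4
(2,3)1 4/4
(2,4)1 2/2
(3,0)2 3/3
(3,1)2 3/4
(3,2)1 2/4
(3,3)1 3/3
(4,0)2 2/2
(4,1)2 3/3
(4,2)2 1/3
(4,3)1 2/3
(4,4)1 1/1
The smallest same-type fraction is 1/3 at (4,2), which reduces to 1/3. Any threshold above that leaves this student unsatisfied.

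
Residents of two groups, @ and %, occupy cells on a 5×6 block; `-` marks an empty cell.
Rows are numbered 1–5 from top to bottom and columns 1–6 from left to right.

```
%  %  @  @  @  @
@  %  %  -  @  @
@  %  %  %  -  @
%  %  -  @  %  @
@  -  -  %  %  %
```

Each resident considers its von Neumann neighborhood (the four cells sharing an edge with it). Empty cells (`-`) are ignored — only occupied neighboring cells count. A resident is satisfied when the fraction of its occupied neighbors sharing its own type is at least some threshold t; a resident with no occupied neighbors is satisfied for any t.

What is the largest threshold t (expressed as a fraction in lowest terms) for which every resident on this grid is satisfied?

(1,1)% 1/2
(1,2)% 2/3
(1,3)@ 1/3
(1,4)@ 2/2
(1,5)@ 3/3
(1,6)@ 2/2
(2,1)@ 1/3
(2,2)% 3/4
(2,3)% 2/3
(2,5)@ 2/2
(2,6)@ 3/3
(3,1)@ 1/3
(3,2)% 3/4
(3,3)% 3/3
(3,4)% 1/2
(3,6)@ 2/2
(4,1)% 1/3
(4,2)% 2/2
(4,4)@ 0/3
(4,5)% 1/3
(4,6)@ 1/3
(5,1)@ 0/1
(5,4)% 1/2
(5,5)% 3/3
(5,6)% 1/2
The smallest same-type fraction is 0/3 at (4,4), which reduces to 0/1. Any threshold above that leaves this resident unsatisfied.

0/1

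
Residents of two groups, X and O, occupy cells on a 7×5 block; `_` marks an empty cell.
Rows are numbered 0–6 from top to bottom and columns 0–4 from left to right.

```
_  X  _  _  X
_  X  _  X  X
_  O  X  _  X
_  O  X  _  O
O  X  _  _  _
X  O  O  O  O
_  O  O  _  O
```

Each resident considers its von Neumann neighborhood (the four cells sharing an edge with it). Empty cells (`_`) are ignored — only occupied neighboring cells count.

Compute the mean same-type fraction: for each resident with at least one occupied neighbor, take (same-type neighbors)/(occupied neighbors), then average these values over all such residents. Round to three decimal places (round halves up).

Row 0: (0,1)X 1/1 · (0,4)X 1/1
Row 1: (1,1)X 1/2 · (1,3)X 1/1 · (1,4)X 3/3
Row 2: (2,1)O 1/3 · (2,2)X 1/2 · (2,4)X 1/2
Row 3: (3,1)O 1/3 · (3,2)X 1/2 · (3,4)O 0/1
Row 4: (4,0)O 0/2 · (4,1)X 0/3
Row 5: (5,0)X 0/2 · (5,1)O 2/4 · (5,2)O 3/3 · (5,3)O 2/2 · (5,4)O 2/2
Row 6: (6,1)O 2/2 · (6,2)O 2/2 · (6,4)O 1/1
Sum over 21 residents: 1/1 + 1/1 + 1/2 + 1/1 + 3/3 + 1/3 + 1/2 + 1/2 + 1/3 + 1/2 + 0/1 + 0/2 + 0/3 + 0/2 + 2/4 + 3/3 + 2/2 + 2/2 + 2/2 + 2/2 + 1/1 = 79/6; mean = 79/6 ÷ 21 = 79/126 = 0.626984… → 0.627.

0.627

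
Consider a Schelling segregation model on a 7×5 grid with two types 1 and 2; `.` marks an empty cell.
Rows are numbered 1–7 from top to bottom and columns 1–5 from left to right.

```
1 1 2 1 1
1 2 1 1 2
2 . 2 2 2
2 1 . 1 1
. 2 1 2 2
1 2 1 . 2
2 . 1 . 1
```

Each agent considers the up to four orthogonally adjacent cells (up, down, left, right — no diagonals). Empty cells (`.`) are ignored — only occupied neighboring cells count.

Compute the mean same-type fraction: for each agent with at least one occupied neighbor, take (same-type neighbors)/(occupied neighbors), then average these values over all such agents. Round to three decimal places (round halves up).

0.394

(1,1)1 2/2
(1,2)1 1/3
(1,3)2 0/3
(1,4)1 2/3
(1,5)1 1/2
(2,1)1 1/3
(2,2)2 0/3
(2,3)1 1/4
(2,4)1 2/4
(2,5)2 1/3
(3,1)2 1/2
(3,3)2 1/2
(3,4)2 2/4
(3,5)2 2/3
(4,1)2 1/2
(4,2)1 0/2
(4,4)1 1/3
(4,5)1 1/3
(5,2)2 1/3
(5,3)1 1/3
(5,4)2 1/3
(5,5)2 2/3
(6,1)1 0/2
(6,2)2 1/3
(6,3)1 2/3
(6,5)2 1/2
(7,1)2 0/1
(7,3)1 1/1
(7,5)1 0/1
Sum over 29 agents: 2/2 + 1/3 + 0/3 + 2/3 + 1/2 + 1/3 + 0/3 + 1/4 + 2/4 + 1/3 + 1/2 + 1/2 + 2/4 + 2/3 + 1/2 + 0/2 + 1/3 + 1/3 + 1/3 + 1/3 + 1/3 + 2/3 + 0/2 + 1/3 + 2/3 + 1/2 + 0/1 + 1/1 + 0/1 = 137/12; mean = 137/12 ÷ 29 = 137/348 = 0.393678… → 0.394.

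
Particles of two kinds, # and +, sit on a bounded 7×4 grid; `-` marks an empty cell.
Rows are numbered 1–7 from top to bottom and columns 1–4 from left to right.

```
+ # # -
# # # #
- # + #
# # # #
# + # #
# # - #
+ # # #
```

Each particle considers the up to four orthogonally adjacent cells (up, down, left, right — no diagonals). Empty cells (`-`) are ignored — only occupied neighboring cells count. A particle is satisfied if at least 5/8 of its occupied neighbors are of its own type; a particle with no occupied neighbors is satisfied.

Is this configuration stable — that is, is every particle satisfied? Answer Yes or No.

No

(1,1)+ 0/2 ✗
(1,2)# 2/3 ✓
(1,3)# 2/2 ✓
(2,1)# 1/2 ✗
(2,2)# 4/4 ✓
(2,3)# 3/4 ✓
(2,4)# 2/2 ✓
(3,2)# 2/3 ✓
(3,3)+ 0/4 ✗
(3,4)# 2/3 ✓
(4,1)# 2/2 ✓
(4,2)# 3/4 ✓
(4,3)# 3/4 ✓
(4,4)# 3/3 ✓
(5,1)# 2/3 ✓
(5,2)+ 0/4 ✗
(5,3)# 2/3 ✓
(5,4)# 3/3 ✓
(6,1)# 2/3 ✓
(6,2)# 2/3 ✓
(6,4)# 2/2 ✓
(7,1)+ 0/2 ✗
(7,2)# 2/3 ✓
(7,3)# 2/2 ✓
(7,4)# 2/2 ✓
For instance (1,1) has only 0/2 same-type neighbors, below 5/8.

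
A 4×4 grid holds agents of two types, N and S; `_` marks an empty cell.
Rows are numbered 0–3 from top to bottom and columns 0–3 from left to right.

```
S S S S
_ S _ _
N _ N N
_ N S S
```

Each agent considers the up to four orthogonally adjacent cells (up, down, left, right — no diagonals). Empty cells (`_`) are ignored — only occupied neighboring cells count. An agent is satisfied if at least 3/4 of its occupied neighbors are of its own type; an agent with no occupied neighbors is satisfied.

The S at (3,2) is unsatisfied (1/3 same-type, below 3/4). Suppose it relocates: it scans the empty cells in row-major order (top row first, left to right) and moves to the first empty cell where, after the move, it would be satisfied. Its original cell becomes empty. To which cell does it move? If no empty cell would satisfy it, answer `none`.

Vacating (3,2). Empty cells in order:
  (1,0): 2/3 same-type → still unsatisfied.
  (1,2): 2/3 same-type → still unsatisfied.
  (1,3): 1/2 same-type → still unsatisfied.
  (2,1): 1/4 same-type → still unsatisfied.
  (3,0): 0/2 same-type → still unsatisfied.

none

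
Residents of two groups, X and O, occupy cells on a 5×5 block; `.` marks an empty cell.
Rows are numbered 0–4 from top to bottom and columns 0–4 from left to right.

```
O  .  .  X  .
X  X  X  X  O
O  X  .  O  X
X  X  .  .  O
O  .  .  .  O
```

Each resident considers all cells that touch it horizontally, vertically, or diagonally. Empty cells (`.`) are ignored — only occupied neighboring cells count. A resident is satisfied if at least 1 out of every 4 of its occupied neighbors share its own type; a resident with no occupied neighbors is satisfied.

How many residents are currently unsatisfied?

3

Row 0: (0,0)O 0/2 ✗ · (0,3)X 2/3 ✓
Row 1: (1,0)X 2/4 ✓ · (1,1)X 3/5 ✓ · (1,2)X 4/5 ✓ · (1,3)X 3/5 ✓ · (1,4)O 1/4 ✓
Row 2: (2,0)O 0/5 ✗ · (2,1)X 5/6 ✓ · (2,3)O 2/5 ✓ · (2,4)X 1/4 ✓
Row 3: (3,0)X 2/4 ✓ · (3,1)X 2/4 ✓ · (3,4)O 2/3 ✓
Row 4: (4,0)O 0/2 ✗ · (4,4)O 1/1 ✓
Unsatisfied: (0,0), (2,0), (4,0) — 3 in total.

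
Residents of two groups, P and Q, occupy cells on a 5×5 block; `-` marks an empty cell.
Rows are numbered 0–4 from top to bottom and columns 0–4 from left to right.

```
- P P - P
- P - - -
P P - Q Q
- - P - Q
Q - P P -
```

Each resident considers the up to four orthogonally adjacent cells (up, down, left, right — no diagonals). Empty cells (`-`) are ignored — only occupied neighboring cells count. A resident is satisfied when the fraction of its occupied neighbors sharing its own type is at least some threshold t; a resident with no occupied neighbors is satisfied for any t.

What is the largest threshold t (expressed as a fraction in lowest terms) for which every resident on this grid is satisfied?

(0,1)P 2/2
(0,2)P 1/1
(0,4)P — no occupied neighbors
(1,1)P 2/2
(2,0)P 1/1
(2,1)P 2/2
(2,3)Q 1/1
(2,4)Q 2/2
(3,2)P 1/1
(3,4)Q 1/1
(4,0)Q — no occupied neighbors
(4,2)P 2/2
(4,3)P 1/1
The smallest same-type fraction is 2/2 at (0,1), which reduces to 1/1. Any threshold above that leaves this resident unsatisfied.

1/1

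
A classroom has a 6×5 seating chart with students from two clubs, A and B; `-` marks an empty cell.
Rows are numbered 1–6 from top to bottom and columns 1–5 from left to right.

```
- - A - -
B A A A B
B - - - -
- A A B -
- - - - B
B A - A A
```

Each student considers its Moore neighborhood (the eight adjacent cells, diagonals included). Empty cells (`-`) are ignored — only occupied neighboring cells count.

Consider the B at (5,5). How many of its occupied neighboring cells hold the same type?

Occupied neighbors of (5,5): (4,4)=B, (6,4)=A, (6,5)=A.
Same type (B): 1 of 3.

1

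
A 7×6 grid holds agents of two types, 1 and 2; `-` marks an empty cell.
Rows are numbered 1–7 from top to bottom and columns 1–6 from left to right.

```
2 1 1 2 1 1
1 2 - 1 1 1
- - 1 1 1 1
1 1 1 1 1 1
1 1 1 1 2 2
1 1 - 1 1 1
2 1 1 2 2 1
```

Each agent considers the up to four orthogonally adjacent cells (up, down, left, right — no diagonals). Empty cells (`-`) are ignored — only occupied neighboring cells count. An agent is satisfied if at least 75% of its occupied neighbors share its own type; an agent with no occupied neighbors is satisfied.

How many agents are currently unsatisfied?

(1,1)2 0/2 ✗
(1,2)1 1/3 ✗
(1,3)1 1/2 ✗
(1,4)2 0/3 ✗
(1,5)1 2/3 ✗
(1,6)1 2/2 ✓
(2,1)1 0/2 ✗
(2,2)2 0/2 ✗
(2,4)1 2/3 ✗
(2,5)1 4/4 ✓
(2,6)1 3/3 ✓
(3,3)1 2/2 ✓
(3,4)1 4/4 ✓
(3,5)1 4/4 ✓
(3,6)1 3/3 ✓
(4,1)1 2/2 ✓
(4,2)1 3/3 ✓
(4,3)1 4/4 ✓
(4,4)1 4/4 ✓
(4,5)1 3/4 ✓
(4,6)1 2/3 ✗
(5,1)1 3/3 ✓
(5,2)1 4/4 ✓
(5,3)1 3/3 ✓
(5,4)1 3/4 ✓
(5,5)2 1/4 ✗
(5,6)2 1/3 ✗
(6,1)1 2/3 ✗
(6,2)1 3/3 ✓
(6,4)1 2/3 ✗
(6,5)1 2/4 ✗
(6,6)1 2/3 ✗
(7,1)2 0/2 ✗
(7,2)1 2/3 ✗
(7,3)1 1/2 ✗
(7,4)2 1/3 ✗
(7,5)2 1/3 ✗
(7,6)1 1/2 ✗
Unsatisfied: (1,1), (1,2), (1,3), (1,4), (1,5), (2,1), (2,2), (2,4), (4,6), (5,5), (5,6), (6,1), (6,4), (6,5), (6,6), (7,1), (7,2), (7,3), (7,4), (7,5), (7,6) — 21 in total.

21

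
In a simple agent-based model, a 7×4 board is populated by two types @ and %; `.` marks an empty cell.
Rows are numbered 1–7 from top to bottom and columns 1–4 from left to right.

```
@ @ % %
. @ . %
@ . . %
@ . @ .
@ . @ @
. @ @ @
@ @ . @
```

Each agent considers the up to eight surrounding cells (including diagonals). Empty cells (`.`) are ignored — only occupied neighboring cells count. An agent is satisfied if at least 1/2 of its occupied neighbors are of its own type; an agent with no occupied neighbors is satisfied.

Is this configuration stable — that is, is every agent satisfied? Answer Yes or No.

Yes

Row 1: (1,1)@ 2/2 ok · (1,2)@ 2/3 ok · (1,3)% 2/4 ok · (1,4)% 2/2 ok
Row 2: (2,2)@ 3/4 ok · (2,4)% 3/3 ok
Row 3: (3,1)@ 2/2 ok · (3,4)% 1/2 ok
Row 4: (4,1)@ 2/2 ok · (4,3)@ 2/3 ok
Row 5: (5,1)@ 2/2 ok · (5,3)@ 5/5 ok · (5,4)@ 4/4 ok
Row 6: (6,2)@ 5/5 ok · (6,3)@ 6/6 ok · (6,4)@ 4/4 ok
Row 7: (7,1)@ 2/2 ok · (7,2)@ 3/3 ok · (7,4)@ 2/2 ok
All meet the threshold, so the configuration is stable.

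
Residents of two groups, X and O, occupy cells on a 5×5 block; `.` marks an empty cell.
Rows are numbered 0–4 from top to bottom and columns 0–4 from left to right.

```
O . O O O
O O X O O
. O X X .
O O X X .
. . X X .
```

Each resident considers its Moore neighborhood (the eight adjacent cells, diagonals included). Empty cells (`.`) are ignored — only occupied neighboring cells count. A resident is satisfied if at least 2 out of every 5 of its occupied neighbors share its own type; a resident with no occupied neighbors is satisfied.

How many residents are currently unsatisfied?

1

Row 0: (0,0)O 2/2 ✓ · (0,2)O 3/4 ✓ · (0,3)O 4/5 ✓ · (0,4)O 3/3 ✓
Row 1: (1,0)O 3/3 ✓ · (1,1)O 4/6 ✓ · (1,2)X 2/7 ✗ · (1,3)O 4/7 ✓ · (1,4)O 3/4 ✓
Row 2: (2,1)O 4/7 ✓ · (2,2)X 4/8 ✓ · (2,3)X 4/6 ✓
Row 3: (3,0)O 2/2 ✓ · (3,1)O 2/5 ✓ · (3,2)X 5/7 ✓ · (3,3)X 5/5 ✓
Row 4: (4,2)X 3/4 ✓ · (4,3)X 3/3 ✓
Unsatisfied: (1,2) — 1 in total.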